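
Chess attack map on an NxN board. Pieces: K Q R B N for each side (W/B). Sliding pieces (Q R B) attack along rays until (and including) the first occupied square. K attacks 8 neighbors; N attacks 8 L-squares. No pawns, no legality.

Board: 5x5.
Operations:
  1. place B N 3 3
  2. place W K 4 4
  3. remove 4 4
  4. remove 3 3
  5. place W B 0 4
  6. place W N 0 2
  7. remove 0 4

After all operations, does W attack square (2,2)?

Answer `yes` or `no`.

Answer: no

Derivation:
Op 1: place BN@(3,3)
Op 2: place WK@(4,4)
Op 3: remove (4,4)
Op 4: remove (3,3)
Op 5: place WB@(0,4)
Op 6: place WN@(0,2)
Op 7: remove (0,4)
Per-piece attacks for W:
  WN@(0,2): attacks (1,4) (2,3) (1,0) (2,1)
W attacks (2,2): no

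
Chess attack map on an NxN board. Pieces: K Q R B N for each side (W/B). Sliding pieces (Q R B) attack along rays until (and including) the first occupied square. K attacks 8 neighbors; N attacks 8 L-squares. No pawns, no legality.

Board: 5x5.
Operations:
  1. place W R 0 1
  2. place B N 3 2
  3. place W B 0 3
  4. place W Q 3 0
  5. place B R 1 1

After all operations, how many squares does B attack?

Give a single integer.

Op 1: place WR@(0,1)
Op 2: place BN@(3,2)
Op 3: place WB@(0,3)
Op 4: place WQ@(3,0)
Op 5: place BR@(1,1)
Per-piece attacks for B:
  BR@(1,1): attacks (1,2) (1,3) (1,4) (1,0) (2,1) (3,1) (4,1) (0,1) [ray(-1,0) blocked at (0,1)]
  BN@(3,2): attacks (4,4) (2,4) (1,3) (4,0) (2,0) (1,1)
Union (13 distinct): (0,1) (1,0) (1,1) (1,2) (1,3) (1,4) (2,0) (2,1) (2,4) (3,1) (4,0) (4,1) (4,4)

Answer: 13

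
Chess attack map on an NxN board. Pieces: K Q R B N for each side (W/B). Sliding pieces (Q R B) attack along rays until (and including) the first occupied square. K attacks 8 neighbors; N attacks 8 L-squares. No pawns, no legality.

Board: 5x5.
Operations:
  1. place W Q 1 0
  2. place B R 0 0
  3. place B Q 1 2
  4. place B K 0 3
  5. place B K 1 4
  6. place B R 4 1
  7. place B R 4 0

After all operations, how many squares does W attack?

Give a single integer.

Op 1: place WQ@(1,0)
Op 2: place BR@(0,0)
Op 3: place BQ@(1,2)
Op 4: place BK@(0,3)
Op 5: place BK@(1,4)
Op 6: place BR@(4,1)
Op 7: place BR@(4,0)
Per-piece attacks for W:
  WQ@(1,0): attacks (1,1) (1,2) (2,0) (3,0) (4,0) (0,0) (2,1) (3,2) (4,3) (0,1) [ray(0,1) blocked at (1,2); ray(1,0) blocked at (4,0); ray(-1,0) blocked at (0,0)]
Union (10 distinct): (0,0) (0,1) (1,1) (1,2) (2,0) (2,1) (3,0) (3,2) (4,0) (4,3)

Answer: 10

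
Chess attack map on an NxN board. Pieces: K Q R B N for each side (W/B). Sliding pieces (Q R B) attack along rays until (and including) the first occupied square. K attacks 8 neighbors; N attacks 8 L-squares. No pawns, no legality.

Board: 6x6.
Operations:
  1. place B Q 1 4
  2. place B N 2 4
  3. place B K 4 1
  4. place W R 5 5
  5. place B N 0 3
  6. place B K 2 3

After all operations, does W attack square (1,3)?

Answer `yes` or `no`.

Answer: no

Derivation:
Op 1: place BQ@(1,4)
Op 2: place BN@(2,4)
Op 3: place BK@(4,1)
Op 4: place WR@(5,5)
Op 5: place BN@(0,3)
Op 6: place BK@(2,3)
Per-piece attacks for W:
  WR@(5,5): attacks (5,4) (5,3) (5,2) (5,1) (5,0) (4,5) (3,5) (2,5) (1,5) (0,5)
W attacks (1,3): no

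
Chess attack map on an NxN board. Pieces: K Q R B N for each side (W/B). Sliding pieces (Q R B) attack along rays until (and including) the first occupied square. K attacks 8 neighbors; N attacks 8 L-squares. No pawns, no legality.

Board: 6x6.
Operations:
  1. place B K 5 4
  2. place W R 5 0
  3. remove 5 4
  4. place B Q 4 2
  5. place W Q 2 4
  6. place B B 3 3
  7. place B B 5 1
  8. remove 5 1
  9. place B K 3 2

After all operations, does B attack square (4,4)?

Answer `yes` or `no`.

Answer: yes

Derivation:
Op 1: place BK@(5,4)
Op 2: place WR@(5,0)
Op 3: remove (5,4)
Op 4: place BQ@(4,2)
Op 5: place WQ@(2,4)
Op 6: place BB@(3,3)
Op 7: place BB@(5,1)
Op 8: remove (5,1)
Op 9: place BK@(3,2)
Per-piece attacks for B:
  BK@(3,2): attacks (3,3) (3,1) (4,2) (2,2) (4,3) (4,1) (2,3) (2,1)
  BB@(3,3): attacks (4,4) (5,5) (4,2) (2,4) (2,2) (1,1) (0,0) [ray(1,-1) blocked at (4,2); ray(-1,1) blocked at (2,4)]
  BQ@(4,2): attacks (4,3) (4,4) (4,5) (4,1) (4,0) (5,2) (3,2) (5,3) (5,1) (3,3) (3,1) (2,0) [ray(-1,0) blocked at (3,2); ray(-1,1) blocked at (3,3)]
B attacks (4,4): yes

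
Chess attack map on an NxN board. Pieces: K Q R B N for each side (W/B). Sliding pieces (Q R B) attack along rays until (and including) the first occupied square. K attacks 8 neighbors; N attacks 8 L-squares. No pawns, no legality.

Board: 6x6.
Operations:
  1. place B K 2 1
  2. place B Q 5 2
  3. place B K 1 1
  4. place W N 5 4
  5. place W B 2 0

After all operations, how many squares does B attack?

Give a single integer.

Op 1: place BK@(2,1)
Op 2: place BQ@(5,2)
Op 3: place BK@(1,1)
Op 4: place WN@(5,4)
Op 5: place WB@(2,0)
Per-piece attacks for B:
  BK@(1,1): attacks (1,2) (1,0) (2,1) (0,1) (2,2) (2,0) (0,2) (0,0)
  BK@(2,1): attacks (2,2) (2,0) (3,1) (1,1) (3,2) (3,0) (1,2) (1,0)
  BQ@(5,2): attacks (5,3) (5,4) (5,1) (5,0) (4,2) (3,2) (2,2) (1,2) (0,2) (4,3) (3,4) (2,5) (4,1) (3,0) [ray(0,1) blocked at (5,4)]
Union (21 distinct): (0,0) (0,1) (0,2) (1,0) (1,1) (1,2) (2,0) (2,1) (2,2) (2,5) (3,0) (3,1) (3,2) (3,4) (4,1) (4,2) (4,3) (5,0) (5,1) (5,3) (5,4)

Answer: 21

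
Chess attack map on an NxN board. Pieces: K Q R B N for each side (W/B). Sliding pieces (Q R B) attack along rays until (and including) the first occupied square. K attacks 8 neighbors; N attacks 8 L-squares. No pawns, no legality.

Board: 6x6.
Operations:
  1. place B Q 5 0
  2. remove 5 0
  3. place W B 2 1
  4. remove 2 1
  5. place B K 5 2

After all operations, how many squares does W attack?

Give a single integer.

Answer: 0

Derivation:
Op 1: place BQ@(5,0)
Op 2: remove (5,0)
Op 3: place WB@(2,1)
Op 4: remove (2,1)
Op 5: place BK@(5,2)
Per-piece attacks for W:
Union (0 distinct): (none)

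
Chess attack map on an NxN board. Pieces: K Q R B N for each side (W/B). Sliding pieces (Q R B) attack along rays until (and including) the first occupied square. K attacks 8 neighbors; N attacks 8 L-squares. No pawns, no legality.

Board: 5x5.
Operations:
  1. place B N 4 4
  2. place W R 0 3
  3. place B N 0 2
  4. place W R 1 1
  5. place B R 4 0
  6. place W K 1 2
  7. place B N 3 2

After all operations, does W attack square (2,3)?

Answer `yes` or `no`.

Op 1: place BN@(4,4)
Op 2: place WR@(0,3)
Op 3: place BN@(0,2)
Op 4: place WR@(1,1)
Op 5: place BR@(4,0)
Op 6: place WK@(1,2)
Op 7: place BN@(3,2)
Per-piece attacks for W:
  WR@(0,3): attacks (0,4) (0,2) (1,3) (2,3) (3,3) (4,3) [ray(0,-1) blocked at (0,2)]
  WR@(1,1): attacks (1,2) (1,0) (2,1) (3,1) (4,1) (0,1) [ray(0,1) blocked at (1,2)]
  WK@(1,2): attacks (1,3) (1,1) (2,2) (0,2) (2,3) (2,1) (0,3) (0,1)
W attacks (2,3): yes

Answer: yes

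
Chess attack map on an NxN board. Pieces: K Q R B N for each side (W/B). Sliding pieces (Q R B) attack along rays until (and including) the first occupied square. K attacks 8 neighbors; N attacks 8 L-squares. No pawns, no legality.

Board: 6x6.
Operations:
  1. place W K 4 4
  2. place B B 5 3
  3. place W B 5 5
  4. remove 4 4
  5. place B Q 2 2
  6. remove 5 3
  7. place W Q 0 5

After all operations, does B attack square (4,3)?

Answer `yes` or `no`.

Answer: no

Derivation:
Op 1: place WK@(4,4)
Op 2: place BB@(5,3)
Op 3: place WB@(5,5)
Op 4: remove (4,4)
Op 5: place BQ@(2,2)
Op 6: remove (5,3)
Op 7: place WQ@(0,5)
Per-piece attacks for B:
  BQ@(2,2): attacks (2,3) (2,4) (2,5) (2,1) (2,0) (3,2) (4,2) (5,2) (1,2) (0,2) (3,3) (4,4) (5,5) (3,1) (4,0) (1,3) (0,4) (1,1) (0,0) [ray(1,1) blocked at (5,5)]
B attacks (4,3): no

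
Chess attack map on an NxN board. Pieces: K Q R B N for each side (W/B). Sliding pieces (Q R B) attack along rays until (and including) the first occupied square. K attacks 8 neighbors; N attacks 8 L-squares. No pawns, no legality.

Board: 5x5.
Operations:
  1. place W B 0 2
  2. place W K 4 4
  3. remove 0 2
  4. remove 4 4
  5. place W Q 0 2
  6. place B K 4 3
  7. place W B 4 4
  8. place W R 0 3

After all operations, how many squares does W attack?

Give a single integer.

Answer: 16

Derivation:
Op 1: place WB@(0,2)
Op 2: place WK@(4,4)
Op 3: remove (0,2)
Op 4: remove (4,4)
Op 5: place WQ@(0,2)
Op 6: place BK@(4,3)
Op 7: place WB@(4,4)
Op 8: place WR@(0,3)
Per-piece attacks for W:
  WQ@(0,2): attacks (0,3) (0,1) (0,0) (1,2) (2,2) (3,2) (4,2) (1,3) (2,4) (1,1) (2,0) [ray(0,1) blocked at (0,3)]
  WR@(0,3): attacks (0,4) (0,2) (1,3) (2,3) (3,3) (4,3) [ray(0,-1) blocked at (0,2); ray(1,0) blocked at (4,3)]
  WB@(4,4): attacks (3,3) (2,2) (1,1) (0,0)
Union (16 distinct): (0,0) (0,1) (0,2) (0,3) (0,4) (1,1) (1,2) (1,3) (2,0) (2,2) (2,3) (2,4) (3,2) (3,3) (4,2) (4,3)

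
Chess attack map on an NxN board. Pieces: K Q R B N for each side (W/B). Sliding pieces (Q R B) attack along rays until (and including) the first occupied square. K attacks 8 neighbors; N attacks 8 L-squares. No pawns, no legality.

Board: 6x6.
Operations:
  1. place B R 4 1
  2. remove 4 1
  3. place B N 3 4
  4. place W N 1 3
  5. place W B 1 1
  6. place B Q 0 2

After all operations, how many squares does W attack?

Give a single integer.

Answer: 13

Derivation:
Op 1: place BR@(4,1)
Op 2: remove (4,1)
Op 3: place BN@(3,4)
Op 4: place WN@(1,3)
Op 5: place WB@(1,1)
Op 6: place BQ@(0,2)
Per-piece attacks for W:
  WB@(1,1): attacks (2,2) (3,3) (4,4) (5,5) (2,0) (0,2) (0,0) [ray(-1,1) blocked at (0,2)]
  WN@(1,3): attacks (2,5) (3,4) (0,5) (2,1) (3,2) (0,1)
Union (13 distinct): (0,0) (0,1) (0,2) (0,5) (2,0) (2,1) (2,2) (2,5) (3,2) (3,3) (3,4) (4,4) (5,5)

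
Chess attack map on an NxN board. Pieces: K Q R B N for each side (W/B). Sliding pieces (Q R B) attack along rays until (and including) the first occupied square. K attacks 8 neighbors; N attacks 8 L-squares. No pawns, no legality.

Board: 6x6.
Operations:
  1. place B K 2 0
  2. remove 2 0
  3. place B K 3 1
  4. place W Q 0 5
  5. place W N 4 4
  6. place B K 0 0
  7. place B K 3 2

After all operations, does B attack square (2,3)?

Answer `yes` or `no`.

Op 1: place BK@(2,0)
Op 2: remove (2,0)
Op 3: place BK@(3,1)
Op 4: place WQ@(0,5)
Op 5: place WN@(4,4)
Op 6: place BK@(0,0)
Op 7: place BK@(3,2)
Per-piece attacks for B:
  BK@(0,0): attacks (0,1) (1,0) (1,1)
  BK@(3,1): attacks (3,2) (3,0) (4,1) (2,1) (4,2) (4,0) (2,2) (2,0)
  BK@(3,2): attacks (3,3) (3,1) (4,2) (2,2) (4,3) (4,1) (2,3) (2,1)
B attacks (2,3): yes

Answer: yes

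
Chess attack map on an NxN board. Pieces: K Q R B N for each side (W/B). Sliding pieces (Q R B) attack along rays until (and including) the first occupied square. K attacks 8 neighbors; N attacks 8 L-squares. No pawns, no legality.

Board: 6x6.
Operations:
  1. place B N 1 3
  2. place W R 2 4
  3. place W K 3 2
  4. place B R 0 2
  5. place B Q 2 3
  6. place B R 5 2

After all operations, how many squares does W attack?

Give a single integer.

Answer: 14

Derivation:
Op 1: place BN@(1,3)
Op 2: place WR@(2,4)
Op 3: place WK@(3,2)
Op 4: place BR@(0,2)
Op 5: place BQ@(2,3)
Op 6: place BR@(5,2)
Per-piece attacks for W:
  WR@(2,4): attacks (2,5) (2,3) (3,4) (4,4) (5,4) (1,4) (0,4) [ray(0,-1) blocked at (2,3)]
  WK@(3,2): attacks (3,3) (3,1) (4,2) (2,2) (4,3) (4,1) (2,3) (2,1)
Union (14 distinct): (0,4) (1,4) (2,1) (2,2) (2,3) (2,5) (3,1) (3,3) (3,4) (4,1) (4,2) (4,3) (4,4) (5,4)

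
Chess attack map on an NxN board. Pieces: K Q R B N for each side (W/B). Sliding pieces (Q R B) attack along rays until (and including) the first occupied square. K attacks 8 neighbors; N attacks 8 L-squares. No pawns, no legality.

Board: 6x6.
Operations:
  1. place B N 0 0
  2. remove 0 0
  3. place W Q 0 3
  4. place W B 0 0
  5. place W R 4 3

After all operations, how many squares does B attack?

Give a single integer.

Op 1: place BN@(0,0)
Op 2: remove (0,0)
Op 3: place WQ@(0,3)
Op 4: place WB@(0,0)
Op 5: place WR@(4,3)
Per-piece attacks for B:
Union (0 distinct): (none)

Answer: 0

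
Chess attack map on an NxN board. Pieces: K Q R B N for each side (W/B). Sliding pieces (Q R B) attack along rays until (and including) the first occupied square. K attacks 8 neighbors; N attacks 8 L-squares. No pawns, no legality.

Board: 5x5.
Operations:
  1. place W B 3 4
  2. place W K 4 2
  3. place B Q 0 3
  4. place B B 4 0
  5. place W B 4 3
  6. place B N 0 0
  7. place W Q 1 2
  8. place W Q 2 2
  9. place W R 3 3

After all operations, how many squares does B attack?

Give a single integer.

Answer: 12

Derivation:
Op 1: place WB@(3,4)
Op 2: place WK@(4,2)
Op 3: place BQ@(0,3)
Op 4: place BB@(4,0)
Op 5: place WB@(4,3)
Op 6: place BN@(0,0)
Op 7: place WQ@(1,2)
Op 8: place WQ@(2,2)
Op 9: place WR@(3,3)
Per-piece attacks for B:
  BN@(0,0): attacks (1,2) (2,1)
  BQ@(0,3): attacks (0,4) (0,2) (0,1) (0,0) (1,3) (2,3) (3,3) (1,4) (1,2) [ray(0,-1) blocked at (0,0); ray(1,0) blocked at (3,3); ray(1,-1) blocked at (1,2)]
  BB@(4,0): attacks (3,1) (2,2) [ray(-1,1) blocked at (2,2)]
Union (12 distinct): (0,0) (0,1) (0,2) (0,4) (1,2) (1,3) (1,4) (2,1) (2,2) (2,3) (3,1) (3,3)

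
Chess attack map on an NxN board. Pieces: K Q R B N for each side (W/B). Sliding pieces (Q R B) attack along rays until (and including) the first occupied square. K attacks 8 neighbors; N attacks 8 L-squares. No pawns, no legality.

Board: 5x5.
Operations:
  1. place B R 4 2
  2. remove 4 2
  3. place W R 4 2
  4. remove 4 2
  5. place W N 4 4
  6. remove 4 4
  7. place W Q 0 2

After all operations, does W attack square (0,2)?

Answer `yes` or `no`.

Op 1: place BR@(4,2)
Op 2: remove (4,2)
Op 3: place WR@(4,2)
Op 4: remove (4,2)
Op 5: place WN@(4,4)
Op 6: remove (4,4)
Op 7: place WQ@(0,2)
Per-piece attacks for W:
  WQ@(0,2): attacks (0,3) (0,4) (0,1) (0,0) (1,2) (2,2) (3,2) (4,2) (1,3) (2,4) (1,1) (2,0)
W attacks (0,2): no

Answer: no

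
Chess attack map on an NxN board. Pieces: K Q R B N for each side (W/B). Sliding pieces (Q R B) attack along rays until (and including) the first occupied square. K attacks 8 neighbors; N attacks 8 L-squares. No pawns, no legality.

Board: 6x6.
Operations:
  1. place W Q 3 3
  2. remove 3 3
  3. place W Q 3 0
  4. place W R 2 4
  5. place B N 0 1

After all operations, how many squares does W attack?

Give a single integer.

Answer: 22

Derivation:
Op 1: place WQ@(3,3)
Op 2: remove (3,3)
Op 3: place WQ@(3,0)
Op 4: place WR@(2,4)
Op 5: place BN@(0,1)
Per-piece attacks for W:
  WR@(2,4): attacks (2,5) (2,3) (2,2) (2,1) (2,0) (3,4) (4,4) (5,4) (1,4) (0,4)
  WQ@(3,0): attacks (3,1) (3,2) (3,3) (3,4) (3,5) (4,0) (5,0) (2,0) (1,0) (0,0) (4,1) (5,2) (2,1) (1,2) (0,3)
Union (22 distinct): (0,0) (0,3) (0,4) (1,0) (1,2) (1,4) (2,0) (2,1) (2,2) (2,3) (2,5) (3,1) (3,2) (3,3) (3,4) (3,5) (4,0) (4,1) (4,4) (5,0) (5,2) (5,4)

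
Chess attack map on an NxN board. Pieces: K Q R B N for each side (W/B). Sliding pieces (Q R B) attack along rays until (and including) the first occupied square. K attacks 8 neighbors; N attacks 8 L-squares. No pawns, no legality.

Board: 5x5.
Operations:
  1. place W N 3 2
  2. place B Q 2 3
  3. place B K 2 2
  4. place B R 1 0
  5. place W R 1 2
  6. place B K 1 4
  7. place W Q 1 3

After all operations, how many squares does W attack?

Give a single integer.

Answer: 14

Derivation:
Op 1: place WN@(3,2)
Op 2: place BQ@(2,3)
Op 3: place BK@(2,2)
Op 4: place BR@(1,0)
Op 5: place WR@(1,2)
Op 6: place BK@(1,4)
Op 7: place WQ@(1,3)
Per-piece attacks for W:
  WR@(1,2): attacks (1,3) (1,1) (1,0) (2,2) (0,2) [ray(0,1) blocked at (1,3); ray(0,-1) blocked at (1,0); ray(1,0) blocked at (2,2)]
  WQ@(1,3): attacks (1,4) (1,2) (2,3) (0,3) (2,4) (2,2) (0,4) (0,2) [ray(0,1) blocked at (1,4); ray(0,-1) blocked at (1,2); ray(1,0) blocked at (2,3); ray(1,-1) blocked at (2,2)]
  WN@(3,2): attacks (4,4) (2,4) (1,3) (4,0) (2,0) (1,1)
Union (14 distinct): (0,2) (0,3) (0,4) (1,0) (1,1) (1,2) (1,3) (1,4) (2,0) (2,2) (2,3) (2,4) (4,0) (4,4)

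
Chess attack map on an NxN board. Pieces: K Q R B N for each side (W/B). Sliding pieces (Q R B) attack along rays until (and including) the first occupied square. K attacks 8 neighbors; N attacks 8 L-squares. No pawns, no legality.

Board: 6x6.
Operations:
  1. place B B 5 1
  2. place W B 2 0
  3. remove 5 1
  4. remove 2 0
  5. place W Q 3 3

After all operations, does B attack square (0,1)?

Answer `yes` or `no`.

Op 1: place BB@(5,1)
Op 2: place WB@(2,0)
Op 3: remove (5,1)
Op 4: remove (2,0)
Op 5: place WQ@(3,3)
Per-piece attacks for B:
B attacks (0,1): no

Answer: no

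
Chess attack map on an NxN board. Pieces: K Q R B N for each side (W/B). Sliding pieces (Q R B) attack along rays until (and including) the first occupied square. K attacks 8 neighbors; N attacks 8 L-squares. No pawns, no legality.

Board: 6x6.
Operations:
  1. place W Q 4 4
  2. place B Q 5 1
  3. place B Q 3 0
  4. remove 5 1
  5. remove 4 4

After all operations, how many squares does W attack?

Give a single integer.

Answer: 0

Derivation:
Op 1: place WQ@(4,4)
Op 2: place BQ@(5,1)
Op 3: place BQ@(3,0)
Op 4: remove (5,1)
Op 5: remove (4,4)
Per-piece attacks for W:
Union (0 distinct): (none)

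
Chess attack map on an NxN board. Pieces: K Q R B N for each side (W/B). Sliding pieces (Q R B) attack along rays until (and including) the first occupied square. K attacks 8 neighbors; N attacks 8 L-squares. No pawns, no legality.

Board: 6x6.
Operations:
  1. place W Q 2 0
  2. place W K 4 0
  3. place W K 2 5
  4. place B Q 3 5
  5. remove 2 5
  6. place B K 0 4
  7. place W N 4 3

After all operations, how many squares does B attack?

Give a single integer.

Answer: 17

Derivation:
Op 1: place WQ@(2,0)
Op 2: place WK@(4,0)
Op 3: place WK@(2,5)
Op 4: place BQ@(3,5)
Op 5: remove (2,5)
Op 6: place BK@(0,4)
Op 7: place WN@(4,3)
Per-piece attacks for B:
  BK@(0,4): attacks (0,5) (0,3) (1,4) (1,5) (1,3)
  BQ@(3,5): attacks (3,4) (3,3) (3,2) (3,1) (3,0) (4,5) (5,5) (2,5) (1,5) (0,5) (4,4) (5,3) (2,4) (1,3) (0,2)
Union (17 distinct): (0,2) (0,3) (0,5) (1,3) (1,4) (1,5) (2,4) (2,5) (3,0) (3,1) (3,2) (3,3) (3,4) (4,4) (4,5) (5,3) (5,5)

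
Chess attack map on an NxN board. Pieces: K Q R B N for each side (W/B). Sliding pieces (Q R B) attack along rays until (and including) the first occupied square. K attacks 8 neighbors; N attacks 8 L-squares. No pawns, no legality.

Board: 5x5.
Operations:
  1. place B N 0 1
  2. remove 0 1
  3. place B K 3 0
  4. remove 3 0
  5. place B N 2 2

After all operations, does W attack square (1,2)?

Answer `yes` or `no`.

Op 1: place BN@(0,1)
Op 2: remove (0,1)
Op 3: place BK@(3,0)
Op 4: remove (3,0)
Op 5: place BN@(2,2)
Per-piece attacks for W:
W attacks (1,2): no

Answer: no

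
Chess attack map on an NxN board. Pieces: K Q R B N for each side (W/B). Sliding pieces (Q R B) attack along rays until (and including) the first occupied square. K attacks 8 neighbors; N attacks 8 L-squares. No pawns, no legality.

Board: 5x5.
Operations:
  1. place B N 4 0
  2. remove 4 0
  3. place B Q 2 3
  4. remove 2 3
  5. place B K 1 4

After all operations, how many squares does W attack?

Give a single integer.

Op 1: place BN@(4,0)
Op 2: remove (4,0)
Op 3: place BQ@(2,3)
Op 4: remove (2,3)
Op 5: place BK@(1,4)
Per-piece attacks for W:
Union (0 distinct): (none)

Answer: 0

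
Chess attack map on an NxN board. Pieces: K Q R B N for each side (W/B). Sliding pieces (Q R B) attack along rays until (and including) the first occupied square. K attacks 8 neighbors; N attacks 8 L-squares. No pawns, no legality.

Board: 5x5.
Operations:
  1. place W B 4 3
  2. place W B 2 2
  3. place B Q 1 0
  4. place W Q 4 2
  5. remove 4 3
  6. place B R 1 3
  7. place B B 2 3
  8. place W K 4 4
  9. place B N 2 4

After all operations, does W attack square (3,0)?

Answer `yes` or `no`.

Answer: no

Derivation:
Op 1: place WB@(4,3)
Op 2: place WB@(2,2)
Op 3: place BQ@(1,0)
Op 4: place WQ@(4,2)
Op 5: remove (4,3)
Op 6: place BR@(1,3)
Op 7: place BB@(2,3)
Op 8: place WK@(4,4)
Op 9: place BN@(2,4)
Per-piece attacks for W:
  WB@(2,2): attacks (3,3) (4,4) (3,1) (4,0) (1,3) (1,1) (0,0) [ray(1,1) blocked at (4,4); ray(-1,1) blocked at (1,3)]
  WQ@(4,2): attacks (4,3) (4,4) (4,1) (4,0) (3,2) (2,2) (3,3) (2,4) (3,1) (2,0) [ray(0,1) blocked at (4,4); ray(-1,0) blocked at (2,2); ray(-1,1) blocked at (2,4)]
  WK@(4,4): attacks (4,3) (3,4) (3,3)
W attacks (3,0): no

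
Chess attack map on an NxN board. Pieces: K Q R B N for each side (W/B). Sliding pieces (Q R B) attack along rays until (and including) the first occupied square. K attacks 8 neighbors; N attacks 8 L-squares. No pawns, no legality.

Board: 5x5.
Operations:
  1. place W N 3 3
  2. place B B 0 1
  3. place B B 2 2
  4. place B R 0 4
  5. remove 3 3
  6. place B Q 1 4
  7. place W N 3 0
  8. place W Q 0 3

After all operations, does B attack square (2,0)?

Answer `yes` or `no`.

Answer: no

Derivation:
Op 1: place WN@(3,3)
Op 2: place BB@(0,1)
Op 3: place BB@(2,2)
Op 4: place BR@(0,4)
Op 5: remove (3,3)
Op 6: place BQ@(1,4)
Op 7: place WN@(3,0)
Op 8: place WQ@(0,3)
Per-piece attacks for B:
  BB@(0,1): attacks (1,2) (2,3) (3,4) (1,0)
  BR@(0,4): attacks (0,3) (1,4) [ray(0,-1) blocked at (0,3); ray(1,0) blocked at (1,4)]
  BQ@(1,4): attacks (1,3) (1,2) (1,1) (1,0) (2,4) (3,4) (4,4) (0,4) (2,3) (3,2) (4,1) (0,3) [ray(-1,0) blocked at (0,4); ray(-1,-1) blocked at (0,3)]
  BB@(2,2): attacks (3,3) (4,4) (3,1) (4,0) (1,3) (0,4) (1,1) (0,0) [ray(-1,1) blocked at (0,4)]
B attacks (2,0): no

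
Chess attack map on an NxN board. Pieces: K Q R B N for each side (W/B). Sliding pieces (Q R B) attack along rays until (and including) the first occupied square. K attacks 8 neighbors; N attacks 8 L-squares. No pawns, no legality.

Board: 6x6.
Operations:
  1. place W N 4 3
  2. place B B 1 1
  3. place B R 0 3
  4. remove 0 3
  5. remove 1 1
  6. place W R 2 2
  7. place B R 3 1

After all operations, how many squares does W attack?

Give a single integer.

Answer: 15

Derivation:
Op 1: place WN@(4,3)
Op 2: place BB@(1,1)
Op 3: place BR@(0,3)
Op 4: remove (0,3)
Op 5: remove (1,1)
Op 6: place WR@(2,2)
Op 7: place BR@(3,1)
Per-piece attacks for W:
  WR@(2,2): attacks (2,3) (2,4) (2,5) (2,1) (2,0) (3,2) (4,2) (5,2) (1,2) (0,2)
  WN@(4,3): attacks (5,5) (3,5) (2,4) (5,1) (3,1) (2,2)
Union (15 distinct): (0,2) (1,2) (2,0) (2,1) (2,2) (2,3) (2,4) (2,5) (3,1) (3,2) (3,5) (4,2) (5,1) (5,2) (5,5)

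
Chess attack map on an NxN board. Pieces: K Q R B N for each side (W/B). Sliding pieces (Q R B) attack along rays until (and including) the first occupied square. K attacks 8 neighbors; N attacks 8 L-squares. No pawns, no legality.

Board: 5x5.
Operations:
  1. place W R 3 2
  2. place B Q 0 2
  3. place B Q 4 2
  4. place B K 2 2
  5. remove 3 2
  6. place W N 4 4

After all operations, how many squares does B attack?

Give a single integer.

Answer: 19

Derivation:
Op 1: place WR@(3,2)
Op 2: place BQ@(0,2)
Op 3: place BQ@(4,2)
Op 4: place BK@(2,2)
Op 5: remove (3,2)
Op 6: place WN@(4,4)
Per-piece attacks for B:
  BQ@(0,2): attacks (0,3) (0,4) (0,1) (0,0) (1,2) (2,2) (1,3) (2,4) (1,1) (2,0) [ray(1,0) blocked at (2,2)]
  BK@(2,2): attacks (2,3) (2,1) (3,2) (1,2) (3,3) (3,1) (1,3) (1,1)
  BQ@(4,2): attacks (4,3) (4,4) (4,1) (4,0) (3,2) (2,2) (3,3) (2,4) (3,1) (2,0) [ray(0,1) blocked at (4,4); ray(-1,0) blocked at (2,2)]
Union (19 distinct): (0,0) (0,1) (0,3) (0,4) (1,1) (1,2) (1,3) (2,0) (2,1) (2,2) (2,3) (2,4) (3,1) (3,2) (3,3) (4,0) (4,1) (4,3) (4,4)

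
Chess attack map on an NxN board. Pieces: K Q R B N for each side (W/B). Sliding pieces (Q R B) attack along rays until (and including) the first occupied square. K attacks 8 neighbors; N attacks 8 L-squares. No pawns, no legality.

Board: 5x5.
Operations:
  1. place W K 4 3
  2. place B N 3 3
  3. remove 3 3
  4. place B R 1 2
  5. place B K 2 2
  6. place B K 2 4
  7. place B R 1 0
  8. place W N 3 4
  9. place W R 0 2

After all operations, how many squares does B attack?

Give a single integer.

Answer: 17

Derivation:
Op 1: place WK@(4,3)
Op 2: place BN@(3,3)
Op 3: remove (3,3)
Op 4: place BR@(1,2)
Op 5: place BK@(2,2)
Op 6: place BK@(2,4)
Op 7: place BR@(1,0)
Op 8: place WN@(3,4)
Op 9: place WR@(0,2)
Per-piece attacks for B:
  BR@(1,0): attacks (1,1) (1,2) (2,0) (3,0) (4,0) (0,0) [ray(0,1) blocked at (1,2)]
  BR@(1,2): attacks (1,3) (1,4) (1,1) (1,0) (2,2) (0,2) [ray(0,-1) blocked at (1,0); ray(1,0) blocked at (2,2); ray(-1,0) blocked at (0,2)]
  BK@(2,2): attacks (2,3) (2,1) (3,2) (1,2) (3,3) (3,1) (1,3) (1,1)
  BK@(2,4): attacks (2,3) (3,4) (1,4) (3,3) (1,3)
Union (17 distinct): (0,0) (0,2) (1,0) (1,1) (1,2) (1,3) (1,4) (2,0) (2,1) (2,2) (2,3) (3,0) (3,1) (3,2) (3,3) (3,4) (4,0)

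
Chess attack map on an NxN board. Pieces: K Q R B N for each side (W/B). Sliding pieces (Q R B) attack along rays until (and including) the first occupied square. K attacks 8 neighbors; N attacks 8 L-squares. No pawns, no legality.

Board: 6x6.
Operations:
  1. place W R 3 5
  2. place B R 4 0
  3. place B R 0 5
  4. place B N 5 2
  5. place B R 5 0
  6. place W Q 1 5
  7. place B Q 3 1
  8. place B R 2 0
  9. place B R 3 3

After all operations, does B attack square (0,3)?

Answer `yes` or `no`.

Op 1: place WR@(3,5)
Op 2: place BR@(4,0)
Op 3: place BR@(0,5)
Op 4: place BN@(5,2)
Op 5: place BR@(5,0)
Op 6: place WQ@(1,5)
Op 7: place BQ@(3,1)
Op 8: place BR@(2,0)
Op 9: place BR@(3,3)
Per-piece attacks for B:
  BR@(0,5): attacks (0,4) (0,3) (0,2) (0,1) (0,0) (1,5) [ray(1,0) blocked at (1,5)]
  BR@(2,0): attacks (2,1) (2,2) (2,3) (2,4) (2,5) (3,0) (4,0) (1,0) (0,0) [ray(1,0) blocked at (4,0)]
  BQ@(3,1): attacks (3,2) (3,3) (3,0) (4,1) (5,1) (2,1) (1,1) (0,1) (4,2) (5,3) (4,0) (2,2) (1,3) (0,4) (2,0) [ray(0,1) blocked at (3,3); ray(1,-1) blocked at (4,0); ray(-1,-1) blocked at (2,0)]
  BR@(3,3): attacks (3,4) (3,5) (3,2) (3,1) (4,3) (5,3) (2,3) (1,3) (0,3) [ray(0,1) blocked at (3,5); ray(0,-1) blocked at (3,1)]
  BR@(4,0): attacks (4,1) (4,2) (4,3) (4,4) (4,5) (5,0) (3,0) (2,0) [ray(1,0) blocked at (5,0); ray(-1,0) blocked at (2,0)]
  BR@(5,0): attacks (5,1) (5,2) (4,0) [ray(0,1) blocked at (5,2); ray(-1,0) blocked at (4,0)]
  BN@(5,2): attacks (4,4) (3,3) (4,0) (3,1)
B attacks (0,3): yes

Answer: yes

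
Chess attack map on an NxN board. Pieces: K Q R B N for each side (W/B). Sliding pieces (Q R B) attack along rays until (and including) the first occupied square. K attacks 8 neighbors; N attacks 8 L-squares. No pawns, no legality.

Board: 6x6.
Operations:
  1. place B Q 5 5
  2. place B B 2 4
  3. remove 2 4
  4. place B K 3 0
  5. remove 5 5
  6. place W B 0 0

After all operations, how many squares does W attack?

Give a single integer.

Answer: 5

Derivation:
Op 1: place BQ@(5,5)
Op 2: place BB@(2,4)
Op 3: remove (2,4)
Op 4: place BK@(3,0)
Op 5: remove (5,5)
Op 6: place WB@(0,0)
Per-piece attacks for W:
  WB@(0,0): attacks (1,1) (2,2) (3,3) (4,4) (5,5)
Union (5 distinct): (1,1) (2,2) (3,3) (4,4) (5,5)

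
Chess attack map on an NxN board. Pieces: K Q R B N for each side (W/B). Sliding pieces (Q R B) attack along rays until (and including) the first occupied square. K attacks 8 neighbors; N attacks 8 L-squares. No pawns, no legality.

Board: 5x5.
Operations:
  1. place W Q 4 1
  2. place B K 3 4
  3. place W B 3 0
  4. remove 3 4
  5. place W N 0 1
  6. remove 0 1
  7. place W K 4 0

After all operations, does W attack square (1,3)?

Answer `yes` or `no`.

Answer: no

Derivation:
Op 1: place WQ@(4,1)
Op 2: place BK@(3,4)
Op 3: place WB@(3,0)
Op 4: remove (3,4)
Op 5: place WN@(0,1)
Op 6: remove (0,1)
Op 7: place WK@(4,0)
Per-piece attacks for W:
  WB@(3,0): attacks (4,1) (2,1) (1,2) (0,3) [ray(1,1) blocked at (4,1)]
  WK@(4,0): attacks (4,1) (3,0) (3,1)
  WQ@(4,1): attacks (4,2) (4,3) (4,4) (4,0) (3,1) (2,1) (1,1) (0,1) (3,2) (2,3) (1,4) (3,0) [ray(0,-1) blocked at (4,0); ray(-1,-1) blocked at (3,0)]
W attacks (1,3): no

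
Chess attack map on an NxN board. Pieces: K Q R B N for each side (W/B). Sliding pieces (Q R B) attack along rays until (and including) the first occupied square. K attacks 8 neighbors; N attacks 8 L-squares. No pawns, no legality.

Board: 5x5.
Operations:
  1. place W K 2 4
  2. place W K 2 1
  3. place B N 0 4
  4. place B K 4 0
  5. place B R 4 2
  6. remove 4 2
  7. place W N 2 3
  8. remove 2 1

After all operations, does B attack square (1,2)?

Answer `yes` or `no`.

Answer: yes

Derivation:
Op 1: place WK@(2,4)
Op 2: place WK@(2,1)
Op 3: place BN@(0,4)
Op 4: place BK@(4,0)
Op 5: place BR@(4,2)
Op 6: remove (4,2)
Op 7: place WN@(2,3)
Op 8: remove (2,1)
Per-piece attacks for B:
  BN@(0,4): attacks (1,2) (2,3)
  BK@(4,0): attacks (4,1) (3,0) (3,1)
B attacks (1,2): yes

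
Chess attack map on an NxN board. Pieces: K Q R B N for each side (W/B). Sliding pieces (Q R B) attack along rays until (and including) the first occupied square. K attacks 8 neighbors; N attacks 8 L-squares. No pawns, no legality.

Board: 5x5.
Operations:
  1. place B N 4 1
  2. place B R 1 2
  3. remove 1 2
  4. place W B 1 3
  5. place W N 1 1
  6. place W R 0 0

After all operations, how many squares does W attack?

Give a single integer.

Op 1: place BN@(4,1)
Op 2: place BR@(1,2)
Op 3: remove (1,2)
Op 4: place WB@(1,3)
Op 5: place WN@(1,1)
Op 6: place WR@(0,0)
Per-piece attacks for W:
  WR@(0,0): attacks (0,1) (0,2) (0,3) (0,4) (1,0) (2,0) (3,0) (4,0)
  WN@(1,1): attacks (2,3) (3,2) (0,3) (3,0)
  WB@(1,3): attacks (2,4) (2,2) (3,1) (4,0) (0,4) (0,2)
Union (13 distinct): (0,1) (0,2) (0,3) (0,4) (1,0) (2,0) (2,2) (2,3) (2,4) (3,0) (3,1) (3,2) (4,0)

Answer: 13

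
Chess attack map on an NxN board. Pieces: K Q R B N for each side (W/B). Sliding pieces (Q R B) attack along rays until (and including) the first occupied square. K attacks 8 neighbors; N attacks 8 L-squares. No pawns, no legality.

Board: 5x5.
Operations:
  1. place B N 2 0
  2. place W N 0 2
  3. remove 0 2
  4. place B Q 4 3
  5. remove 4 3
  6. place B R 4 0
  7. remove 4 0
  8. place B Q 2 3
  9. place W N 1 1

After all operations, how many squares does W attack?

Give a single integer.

Answer: 4

Derivation:
Op 1: place BN@(2,0)
Op 2: place WN@(0,2)
Op 3: remove (0,2)
Op 4: place BQ@(4,3)
Op 5: remove (4,3)
Op 6: place BR@(4,0)
Op 7: remove (4,0)
Op 8: place BQ@(2,3)
Op 9: place WN@(1,1)
Per-piece attacks for W:
  WN@(1,1): attacks (2,3) (3,2) (0,3) (3,0)
Union (4 distinct): (0,3) (2,3) (3,0) (3,2)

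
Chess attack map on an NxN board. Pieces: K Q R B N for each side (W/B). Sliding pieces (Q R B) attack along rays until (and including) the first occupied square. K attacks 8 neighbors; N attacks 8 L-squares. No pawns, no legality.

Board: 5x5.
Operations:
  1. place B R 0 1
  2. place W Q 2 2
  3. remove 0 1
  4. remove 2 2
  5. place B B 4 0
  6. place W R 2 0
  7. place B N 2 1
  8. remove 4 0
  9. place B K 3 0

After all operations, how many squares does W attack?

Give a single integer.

Answer: 4

Derivation:
Op 1: place BR@(0,1)
Op 2: place WQ@(2,2)
Op 3: remove (0,1)
Op 4: remove (2,2)
Op 5: place BB@(4,0)
Op 6: place WR@(2,0)
Op 7: place BN@(2,1)
Op 8: remove (4,0)
Op 9: place BK@(3,0)
Per-piece attacks for W:
  WR@(2,0): attacks (2,1) (3,0) (1,0) (0,0) [ray(0,1) blocked at (2,1); ray(1,0) blocked at (3,0)]
Union (4 distinct): (0,0) (1,0) (2,1) (3,0)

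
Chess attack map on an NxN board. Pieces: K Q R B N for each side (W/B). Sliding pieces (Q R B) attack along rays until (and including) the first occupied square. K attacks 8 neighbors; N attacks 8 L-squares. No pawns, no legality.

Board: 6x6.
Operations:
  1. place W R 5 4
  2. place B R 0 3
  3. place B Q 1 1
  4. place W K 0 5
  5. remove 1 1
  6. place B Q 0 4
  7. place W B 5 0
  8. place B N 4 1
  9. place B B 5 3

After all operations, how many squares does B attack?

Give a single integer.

Answer: 23

Derivation:
Op 1: place WR@(5,4)
Op 2: place BR@(0,3)
Op 3: place BQ@(1,1)
Op 4: place WK@(0,5)
Op 5: remove (1,1)
Op 6: place BQ@(0,4)
Op 7: place WB@(5,0)
Op 8: place BN@(4,1)
Op 9: place BB@(5,3)
Per-piece attacks for B:
  BR@(0,3): attacks (0,4) (0,2) (0,1) (0,0) (1,3) (2,3) (3,3) (4,3) (5,3) [ray(0,1) blocked at (0,4); ray(1,0) blocked at (5,3)]
  BQ@(0,4): attacks (0,5) (0,3) (1,4) (2,4) (3,4) (4,4) (5,4) (1,5) (1,3) (2,2) (3,1) (4,0) [ray(0,1) blocked at (0,5); ray(0,-1) blocked at (0,3); ray(1,0) blocked at (5,4)]
  BN@(4,1): attacks (5,3) (3,3) (2,2) (2,0)
  BB@(5,3): attacks (4,4) (3,5) (4,2) (3,1) (2,0)
Union (23 distinct): (0,0) (0,1) (0,2) (0,3) (0,4) (0,5) (1,3) (1,4) (1,5) (2,0) (2,2) (2,3) (2,4) (3,1) (3,3) (3,4) (3,5) (4,0) (4,2) (4,3) (4,4) (5,3) (5,4)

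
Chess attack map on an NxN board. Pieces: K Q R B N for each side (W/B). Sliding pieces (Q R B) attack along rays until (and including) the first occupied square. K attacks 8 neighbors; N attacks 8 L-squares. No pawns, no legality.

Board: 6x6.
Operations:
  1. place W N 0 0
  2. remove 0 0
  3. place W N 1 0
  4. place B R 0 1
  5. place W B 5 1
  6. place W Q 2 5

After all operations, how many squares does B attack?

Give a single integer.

Answer: 10

Derivation:
Op 1: place WN@(0,0)
Op 2: remove (0,0)
Op 3: place WN@(1,0)
Op 4: place BR@(0,1)
Op 5: place WB@(5,1)
Op 6: place WQ@(2,5)
Per-piece attacks for B:
  BR@(0,1): attacks (0,2) (0,3) (0,4) (0,5) (0,0) (1,1) (2,1) (3,1) (4,1) (5,1) [ray(1,0) blocked at (5,1)]
Union (10 distinct): (0,0) (0,2) (0,3) (0,4) (0,5) (1,1) (2,1) (3,1) (4,1) (5,1)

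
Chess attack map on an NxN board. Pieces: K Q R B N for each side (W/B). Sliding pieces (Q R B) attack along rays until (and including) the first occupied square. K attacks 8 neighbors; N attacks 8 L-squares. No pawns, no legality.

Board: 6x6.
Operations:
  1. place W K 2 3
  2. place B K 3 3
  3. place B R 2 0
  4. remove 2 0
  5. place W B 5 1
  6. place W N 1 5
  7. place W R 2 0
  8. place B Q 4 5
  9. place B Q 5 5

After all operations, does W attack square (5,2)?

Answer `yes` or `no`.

Answer: no

Derivation:
Op 1: place WK@(2,3)
Op 2: place BK@(3,3)
Op 3: place BR@(2,0)
Op 4: remove (2,0)
Op 5: place WB@(5,1)
Op 6: place WN@(1,5)
Op 7: place WR@(2,0)
Op 8: place BQ@(4,5)
Op 9: place BQ@(5,5)
Per-piece attacks for W:
  WN@(1,5): attacks (2,3) (3,4) (0,3)
  WR@(2,0): attacks (2,1) (2,2) (2,3) (3,0) (4,0) (5,0) (1,0) (0,0) [ray(0,1) blocked at (2,3)]
  WK@(2,3): attacks (2,4) (2,2) (3,3) (1,3) (3,4) (3,2) (1,4) (1,2)
  WB@(5,1): attacks (4,2) (3,3) (4,0) [ray(-1,1) blocked at (3,3)]
W attacks (5,2): no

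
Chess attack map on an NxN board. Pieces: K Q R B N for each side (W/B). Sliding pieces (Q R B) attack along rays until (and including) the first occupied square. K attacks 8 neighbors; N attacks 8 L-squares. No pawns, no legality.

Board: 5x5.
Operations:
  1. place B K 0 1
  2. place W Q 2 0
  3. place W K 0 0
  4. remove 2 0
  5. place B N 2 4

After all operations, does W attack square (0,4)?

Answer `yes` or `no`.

Op 1: place BK@(0,1)
Op 2: place WQ@(2,0)
Op 3: place WK@(0,0)
Op 4: remove (2,0)
Op 5: place BN@(2,4)
Per-piece attacks for W:
  WK@(0,0): attacks (0,1) (1,0) (1,1)
W attacks (0,4): no

Answer: no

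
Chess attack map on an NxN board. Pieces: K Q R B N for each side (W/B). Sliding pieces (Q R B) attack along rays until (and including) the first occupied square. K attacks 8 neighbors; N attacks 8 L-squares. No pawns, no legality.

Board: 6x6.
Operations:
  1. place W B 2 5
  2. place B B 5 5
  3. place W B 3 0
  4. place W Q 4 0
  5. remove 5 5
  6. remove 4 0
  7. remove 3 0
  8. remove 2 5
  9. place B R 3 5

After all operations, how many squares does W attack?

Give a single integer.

Answer: 0

Derivation:
Op 1: place WB@(2,5)
Op 2: place BB@(5,5)
Op 3: place WB@(3,0)
Op 4: place WQ@(4,0)
Op 5: remove (5,5)
Op 6: remove (4,0)
Op 7: remove (3,0)
Op 8: remove (2,5)
Op 9: place BR@(3,5)
Per-piece attacks for W:
Union (0 distinct): (none)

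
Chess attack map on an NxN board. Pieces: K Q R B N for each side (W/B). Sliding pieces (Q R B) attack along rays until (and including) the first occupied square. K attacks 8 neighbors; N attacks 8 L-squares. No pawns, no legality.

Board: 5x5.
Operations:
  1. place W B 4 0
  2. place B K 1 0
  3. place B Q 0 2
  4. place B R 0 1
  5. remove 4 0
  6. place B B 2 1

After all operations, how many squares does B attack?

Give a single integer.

Answer: 17

Derivation:
Op 1: place WB@(4,0)
Op 2: place BK@(1,0)
Op 3: place BQ@(0,2)
Op 4: place BR@(0,1)
Op 5: remove (4,0)
Op 6: place BB@(2,1)
Per-piece attacks for B:
  BR@(0,1): attacks (0,2) (0,0) (1,1) (2,1) [ray(0,1) blocked at (0,2); ray(1,0) blocked at (2,1)]
  BQ@(0,2): attacks (0,3) (0,4) (0,1) (1,2) (2,2) (3,2) (4,2) (1,3) (2,4) (1,1) (2,0) [ray(0,-1) blocked at (0,1)]
  BK@(1,0): attacks (1,1) (2,0) (0,0) (2,1) (0,1)
  BB@(2,1): attacks (3,2) (4,3) (3,0) (1,2) (0,3) (1,0) [ray(-1,-1) blocked at (1,0)]
Union (17 distinct): (0,0) (0,1) (0,2) (0,3) (0,4) (1,0) (1,1) (1,2) (1,3) (2,0) (2,1) (2,2) (2,4) (3,0) (3,2) (4,2) (4,3)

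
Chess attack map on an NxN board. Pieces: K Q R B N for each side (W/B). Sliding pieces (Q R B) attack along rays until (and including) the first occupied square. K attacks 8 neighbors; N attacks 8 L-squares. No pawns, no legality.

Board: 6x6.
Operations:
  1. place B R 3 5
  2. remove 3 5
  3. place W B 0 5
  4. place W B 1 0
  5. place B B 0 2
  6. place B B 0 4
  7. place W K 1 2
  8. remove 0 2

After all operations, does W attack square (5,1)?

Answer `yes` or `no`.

Answer: no

Derivation:
Op 1: place BR@(3,5)
Op 2: remove (3,5)
Op 3: place WB@(0,5)
Op 4: place WB@(1,0)
Op 5: place BB@(0,2)
Op 6: place BB@(0,4)
Op 7: place WK@(1,2)
Op 8: remove (0,2)
Per-piece attacks for W:
  WB@(0,5): attacks (1,4) (2,3) (3,2) (4,1) (5,0)
  WB@(1,0): attacks (2,1) (3,2) (4,3) (5,4) (0,1)
  WK@(1,2): attacks (1,3) (1,1) (2,2) (0,2) (2,3) (2,1) (0,3) (0,1)
W attacks (5,1): no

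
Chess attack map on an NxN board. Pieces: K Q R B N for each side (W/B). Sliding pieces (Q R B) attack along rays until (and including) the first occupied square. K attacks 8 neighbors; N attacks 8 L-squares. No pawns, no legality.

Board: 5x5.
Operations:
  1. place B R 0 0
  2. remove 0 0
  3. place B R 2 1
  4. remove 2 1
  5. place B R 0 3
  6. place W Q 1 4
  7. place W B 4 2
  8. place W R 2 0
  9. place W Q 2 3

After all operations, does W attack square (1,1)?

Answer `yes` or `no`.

Op 1: place BR@(0,0)
Op 2: remove (0,0)
Op 3: place BR@(2,1)
Op 4: remove (2,1)
Op 5: place BR@(0,3)
Op 6: place WQ@(1,4)
Op 7: place WB@(4,2)
Op 8: place WR@(2,0)
Op 9: place WQ@(2,3)
Per-piece attacks for W:
  WQ@(1,4): attacks (1,3) (1,2) (1,1) (1,0) (2,4) (3,4) (4,4) (0,4) (2,3) (0,3) [ray(1,-1) blocked at (2,3); ray(-1,-1) blocked at (0,3)]
  WR@(2,0): attacks (2,1) (2,2) (2,3) (3,0) (4,0) (1,0) (0,0) [ray(0,1) blocked at (2,3)]
  WQ@(2,3): attacks (2,4) (2,2) (2,1) (2,0) (3,3) (4,3) (1,3) (0,3) (3,4) (3,2) (4,1) (1,4) (1,2) (0,1) [ray(0,-1) blocked at (2,0); ray(-1,0) blocked at (0,3); ray(-1,1) blocked at (1,4)]
  WB@(4,2): attacks (3,3) (2,4) (3,1) (2,0) [ray(-1,-1) blocked at (2,0)]
W attacks (1,1): yes

Answer: yes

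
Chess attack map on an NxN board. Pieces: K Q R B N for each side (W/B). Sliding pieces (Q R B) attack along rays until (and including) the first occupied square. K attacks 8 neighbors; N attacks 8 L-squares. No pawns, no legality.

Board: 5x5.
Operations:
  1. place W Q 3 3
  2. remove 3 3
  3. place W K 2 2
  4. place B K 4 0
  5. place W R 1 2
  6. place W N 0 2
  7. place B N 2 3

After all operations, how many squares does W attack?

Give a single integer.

Op 1: place WQ@(3,3)
Op 2: remove (3,3)
Op 3: place WK@(2,2)
Op 4: place BK@(4,0)
Op 5: place WR@(1,2)
Op 6: place WN@(0,2)
Op 7: place BN@(2,3)
Per-piece attacks for W:
  WN@(0,2): attacks (1,4) (2,3) (1,0) (2,1)
  WR@(1,2): attacks (1,3) (1,4) (1,1) (1,0) (2,2) (0,2) [ray(1,0) blocked at (2,2); ray(-1,0) blocked at (0,2)]
  WK@(2,2): attacks (2,3) (2,1) (3,2) (1,2) (3,3) (3,1) (1,3) (1,1)
Union (12 distinct): (0,2) (1,0) (1,1) (1,2) (1,3) (1,4) (2,1) (2,2) (2,3) (3,1) (3,2) (3,3)

Answer: 12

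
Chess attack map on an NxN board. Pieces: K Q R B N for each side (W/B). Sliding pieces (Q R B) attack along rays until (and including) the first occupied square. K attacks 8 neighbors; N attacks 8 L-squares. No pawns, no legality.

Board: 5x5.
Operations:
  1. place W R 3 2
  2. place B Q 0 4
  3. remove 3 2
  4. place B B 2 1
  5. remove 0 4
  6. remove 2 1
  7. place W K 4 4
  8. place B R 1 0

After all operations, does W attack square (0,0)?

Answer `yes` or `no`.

Op 1: place WR@(3,2)
Op 2: place BQ@(0,4)
Op 3: remove (3,2)
Op 4: place BB@(2,1)
Op 5: remove (0,4)
Op 6: remove (2,1)
Op 7: place WK@(4,4)
Op 8: place BR@(1,0)
Per-piece attacks for W:
  WK@(4,4): attacks (4,3) (3,4) (3,3)
W attacks (0,0): no

Answer: no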